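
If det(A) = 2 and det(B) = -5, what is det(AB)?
-10

Use the multiplicative property of determinants: det(AB) = det(A)*det(B).
det(AB) = (2)*(-5) = -10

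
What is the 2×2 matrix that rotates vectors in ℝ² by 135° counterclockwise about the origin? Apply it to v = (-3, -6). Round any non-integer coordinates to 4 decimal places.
R = [[-√2/2, -√2/2], [√2/2, -√2/2]]; R·v = (6.3640, 2.1213)

A counterclockwise rotation by angle θ in ℝ² has matrix R(θ) = [[cos θ, -sin θ], [sin θ, cos θ]].
For θ = 135°: cos θ = -√2/2, sin θ = √2/2.
R(135°) = [[-√2/2, -√2/2], [√2/2, -√2/2]].
R·v = [-√2/2·-3 + (-√2/2)·-6, √2/2·-3 + -√2/2·-6] = (6.3640, 2.1213).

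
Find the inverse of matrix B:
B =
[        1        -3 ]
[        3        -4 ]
det(B) = 5
B⁻¹ =
[     -4/5       3/5 ]
[     -3/5       1/5 ]

For a 2×2 matrix B = [[a, b], [c, d]] with det(B) ≠ 0, B⁻¹ = (1/det(B)) * [[d, -b], [-c, a]].
det(B) = (1)*(-4) - (-3)*(3) = -4 + 9 = 5.
B⁻¹ = (1/5) * [[-4, 3], [-3, 1]].
Dividing each entry by 5 and reducing:
B⁻¹ =
[     -4/5       3/5 ]
[     -3/5       1/5 ]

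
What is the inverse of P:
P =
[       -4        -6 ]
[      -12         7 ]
det(P) = -100
P⁻¹ =
[   -7/100     -3/50 ]
[    -3/25      1/25 ]

For a 2×2 matrix P = [[a, b], [c, d]] with det(P) ≠ 0, P⁻¹ = (1/det(P)) * [[d, -b], [-c, a]].
det(P) = (-4)*(7) - (-6)*(-12) = -28 - 72 = -100.
P⁻¹ = (1/-100) * [[7, 6], [12, -4]].
Dividing each entry by -100 and reducing:
P⁻¹ =
[   -7/100     -3/50 ]
[    -3/25      1/25 ]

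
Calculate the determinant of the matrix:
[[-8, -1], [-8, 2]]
-24

For a 2×2 matrix [[a, b], [c, d]], det = ad - bc
det = (-8)(2) - (-1)(-8) = -16 - 8 = -24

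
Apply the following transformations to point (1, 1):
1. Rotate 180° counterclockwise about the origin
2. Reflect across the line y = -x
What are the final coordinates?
(1, 1)

Step 1: Rotate 180° → (-1, -1)
Step 2: Reflect across the line y = -x → (1, 1)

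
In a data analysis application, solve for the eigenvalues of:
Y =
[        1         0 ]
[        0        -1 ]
λ = -1, 1

Solve det(Y - λI) = 0. For a 2×2 matrix the characteristic equation is λ² - (trace)λ + det = 0.
trace(Y) = a + d = 1 - 1 = 0.
det(Y) = a*d - b*c = (1)*(-1) - (0)*(0) = -1 - 0 = -1.
Characteristic equation: λ² - (0)λ + (-1) = 0.
Discriminant = (0)² - 4*(-1) = 0 + 4 = 4.
λ = (0 ± √4) / 2 = (0 ± 2) / 2 = -1, 1.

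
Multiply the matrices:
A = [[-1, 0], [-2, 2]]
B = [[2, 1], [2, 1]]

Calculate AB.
[[-2, -1], [0, 0]]

Each entry (i,j) of AB = sum over k of A[i][k]*B[k][j].
(AB)[0][0] = (-1)*(2) + (0)*(2) = -2
(AB)[0][1] = (-1)*(1) + (0)*(1) = -1
(AB)[1][0] = (-2)*(2) + (2)*(2) = 0
(AB)[1][1] = (-2)*(1) + (2)*(1) = 0
AB = [[-2, -1], [0, 0]]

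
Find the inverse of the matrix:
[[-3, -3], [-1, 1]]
[[-1/6, -1/2], [-1/6, 1/2]]

For [[a,b],[c,d]], inverse = (1/det)·[[d,-b],[-c,a]]
det = -3·1 - -3·-1 = -6
Inverse = (1/-6)·[[1, 3], [1, -3]]
        = [[-1/6, -1/2], [-1/6, 1/2]]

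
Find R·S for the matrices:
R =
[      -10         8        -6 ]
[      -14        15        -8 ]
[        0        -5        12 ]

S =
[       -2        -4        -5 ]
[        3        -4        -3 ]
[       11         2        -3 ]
RS =
[      -22        -4        44 ]
[      -15       -20        49 ]
[      117        44       -21 ]

Matrix multiplication: (RS)[i][j] = sum over k of R[i][k] * S[k][j].
  (RS)[0][0] = (-10)*(-2) + (8)*(3) + (-6)*(11) = -22
  (RS)[0][1] = (-10)*(-4) + (8)*(-4) + (-6)*(2) = -4
  (RS)[0][2] = (-10)*(-5) + (8)*(-3) + (-6)*(-3) = 44
  (RS)[1][0] = (-14)*(-2) + (15)*(3) + (-8)*(11) = -15
  (RS)[1][1] = (-14)*(-4) + (15)*(-4) + (-8)*(2) = -20
  (RS)[1][2] = (-14)*(-5) + (15)*(-3) + (-8)*(-3) = 49
  (RS)[2][0] = (0)*(-2) + (-5)*(3) + (12)*(11) = 117
  (RS)[2][1] = (0)*(-4) + (-5)*(-4) + (12)*(2) = 44
  (RS)[2][2] = (0)*(-5) + (-5)*(-3) + (12)*(-3) = -21
RS =
[      -22        -4        44 ]
[      -15       -20        49 ]
[      117        44       -21 ]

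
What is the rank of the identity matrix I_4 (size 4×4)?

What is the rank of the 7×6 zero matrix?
rank(I_4) = 4, rank(0) = 0

The identity I_4 has 4 columns that are the standard basis vectors e_1, …, e_4. These are linearly independent, so all 4 columns are pivots and rank(I_4) = 4.
The 7×6 zero matrix has every entry zero, so every row is the zero row and there are no pivots; rank(0) = 0.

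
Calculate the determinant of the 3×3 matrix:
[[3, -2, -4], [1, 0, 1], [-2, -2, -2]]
14

Expansion along first row:
det = 3·det([[0,1],[-2,-2]]) - -2·det([[1,1],[-2,-2]]) + -4·det([[1,0],[-2,-2]])
    = 3·(0·-2 - 1·-2) - -2·(1·-2 - 1·-2) + -4·(1·-2 - 0·-2)
    = 3·2 - -2·0 + -4·-2
    = 6 + 0 + 8 = 14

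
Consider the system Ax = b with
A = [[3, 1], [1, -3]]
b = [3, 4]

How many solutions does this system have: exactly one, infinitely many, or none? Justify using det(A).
Exactly one solution

Compute det(A) = (3)*(-3) - (1)*(1) = -10.
Because det(A) ≠ 0, A is invertible and Ax = b has a unique solution for every b (here x = A⁻¹ b).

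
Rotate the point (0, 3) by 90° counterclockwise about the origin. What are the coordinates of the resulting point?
(-3, 0)

Rotation matrix R(θ) = [[cos θ, -sin θ], [sin θ, cos θ]]; for θ = 90°:
R = [[0, -1], [1, 0]]
Result: R × [0, 3]ᵀ = [0·0 + (-1)·3, 1·0 + (0)·3]ᵀ = (-3, 0)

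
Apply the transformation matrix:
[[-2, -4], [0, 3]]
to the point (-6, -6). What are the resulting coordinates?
(36, -18)

Matrix multiplication:
[[-2, -4], [0, 3]] × [-6, -6]ᵀ
= [-2×-6 + -4×-6, 0×-6 + 3×-6]ᵀ
= [36.0000, -18.0000]ᵀ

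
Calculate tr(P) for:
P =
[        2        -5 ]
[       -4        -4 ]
tr(P) = 2 - 4 = -2

The trace of a square matrix is the sum of its diagonal entries.
Diagonal entries of P: P[0][0] = 2, P[1][1] = -4.
tr(P) = 2 - 4 = -2.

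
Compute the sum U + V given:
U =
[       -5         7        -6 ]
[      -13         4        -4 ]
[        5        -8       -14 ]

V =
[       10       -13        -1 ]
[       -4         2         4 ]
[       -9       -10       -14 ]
U + V =
[        5        -6        -7 ]
[      -17         6         0 ]
[       -4       -18       -28 ]

Matrix addition is elementwise: (U+V)[i][j] = U[i][j] + V[i][j].
  (U+V)[0][0] = (-5) + (10) = 5
  (U+V)[0][1] = (7) + (-13) = -6
  (U+V)[0][2] = (-6) + (-1) = -7
  (U+V)[1][0] = (-13) + (-4) = -17
  (U+V)[1][1] = (4) + (2) = 6
  (U+V)[1][2] = (-4) + (4) = 0
  (U+V)[2][0] = (5) + (-9) = -4
  (U+V)[2][1] = (-8) + (-10) = -18
  (U+V)[2][2] = (-14) + (-14) = -28
U + V =
[        5        -6        -7 ]
[      -17         6         0 ]
[       -4       -18       -28 ]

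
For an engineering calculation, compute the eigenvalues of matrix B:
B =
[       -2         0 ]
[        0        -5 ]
λ = -5, -2

Solve det(B - λI) = 0. For a 2×2 matrix the characteristic equation is λ² - (trace)λ + det = 0.
trace(B) = a + d = -2 - 5 = -7.
det(B) = a*d - b*c = (-2)*(-5) - (0)*(0) = 10 - 0 = 10.
Characteristic equation: λ² - (-7)λ + (10) = 0.
Discriminant = (-7)² - 4*(10) = 49 - 40 = 9.
λ = (-7 ± √9) / 2 = (-7 ± 3) / 2 = -5, -2.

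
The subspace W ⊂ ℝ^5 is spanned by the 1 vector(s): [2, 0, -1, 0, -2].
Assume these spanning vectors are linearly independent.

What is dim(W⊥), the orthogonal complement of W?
dim(W⊥) = 4

For any subspace W of ℝ^n, dim(W) + dim(W⊥) = n (the whole-space dimension).
Here the given 1 vectors are linearly independent, so dim(W) = 1.
Thus dim(W⊥) = n - dim(W) = 5 - 1 = 4.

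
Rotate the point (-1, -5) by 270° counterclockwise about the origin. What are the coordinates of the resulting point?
(-5, 1)

Rotation matrix R(θ) = [[cos θ, -sin θ], [sin θ, cos θ]]; for θ = 270°:
R = [[0, 1], [-1, 0]]
Result: R × [-1, -5]ᵀ = [0·-1 + (1)·-5, -1·-1 + (0)·-5]ᵀ = (-5, 1)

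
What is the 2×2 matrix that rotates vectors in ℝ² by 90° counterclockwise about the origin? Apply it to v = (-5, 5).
R = [[0, -1], [1, 0]]; R·v = (-5, -5)

A counterclockwise rotation by angle θ in ℝ² has matrix R(θ) = [[cos θ, -sin θ], [sin θ, cos θ]].
For θ = 90°: cos θ = 0, sin θ = 1.
R(90°) = [[0, -1], [1, 0]].
R·v = [0·-5 + (-1)·5, 1·-5 + 0·5] = (-5, -5).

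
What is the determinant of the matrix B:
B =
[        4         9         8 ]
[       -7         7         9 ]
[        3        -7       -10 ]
det(B) = -191

Expand along row 0 (cofactor expansion): det(B) = a*(e*i - f*h) - b*(d*i - f*g) + c*(d*h - e*g), where the 3×3 is [[a, b, c], [d, e, f], [g, h, i]].
Minor M_00 = (7)*(-10) - (9)*(-7) = -70 + 63 = -7.
Minor M_01 = (-7)*(-10) - (9)*(3) = 70 - 27 = 43.
Minor M_02 = (-7)*(-7) - (7)*(3) = 49 - 21 = 28.
det(B) = (4)*(-7) - (9)*(43) + (8)*(28) = -28 - 387 + 224 = -191.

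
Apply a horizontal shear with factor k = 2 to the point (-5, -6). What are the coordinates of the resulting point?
(-17, -6)

Shear matrix for horizontal shear with factor k = 2:
[[1, 2], [0, 1]]
Result: (-5, -6) → (-17, -6)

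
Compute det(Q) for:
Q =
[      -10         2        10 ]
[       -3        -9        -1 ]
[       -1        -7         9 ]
det(Q) = 1056

Expand along row 0 (cofactor expansion): det(Q) = a*(e*i - f*h) - b*(d*i - f*g) + c*(d*h - e*g), where the 3×3 is [[a, b, c], [d, e, f], [g, h, i]].
Minor M_00 = (-9)*(9) - (-1)*(-7) = -81 - 7 = -88.
Minor M_01 = (-3)*(9) - (-1)*(-1) = -27 - 1 = -28.
Minor M_02 = (-3)*(-7) - (-9)*(-1) = 21 - 9 = 12.
det(Q) = (-10)*(-88) - (2)*(-28) + (10)*(12) = 880 + 56 + 120 = 1056.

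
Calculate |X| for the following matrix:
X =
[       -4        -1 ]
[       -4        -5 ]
det(X) = 16

For a 2×2 matrix [[a, b], [c, d]], det = a*d - b*c.
det(X) = (-4)*(-5) - (-1)*(-4) = 20 - 4 = 16.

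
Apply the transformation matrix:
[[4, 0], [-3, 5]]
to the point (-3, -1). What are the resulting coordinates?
(-12, 4)

Matrix multiplication:
[[4, 0], [-3, 5]] × [-3, -1]ᵀ
= [4×-3 + 0×-1, -3×-3 + 5×-1]ᵀ
= [-12.0000, 4.0000]ᵀ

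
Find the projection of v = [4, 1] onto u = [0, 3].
[0, 1]

The projection of v onto u is proj_u(v) = ((v·u) / (u·u)) · u.
v·u = (4)*(0) + (1)*(3) = 3.
u·u = (0)*(0) + (3)*(3) = 9.
coefficient = 3 / 9 = 1/3.
proj_u(v) = 1/3 · [0, 3] = [0, 1].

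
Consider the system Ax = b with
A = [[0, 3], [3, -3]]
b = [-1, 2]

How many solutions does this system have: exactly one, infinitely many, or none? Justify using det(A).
Exactly one solution

Compute det(A) = (0)*(-3) - (3)*(3) = -9.
Because det(A) ≠ 0, A is invertible and Ax = b has a unique solution for every b (here x = A⁻¹ b).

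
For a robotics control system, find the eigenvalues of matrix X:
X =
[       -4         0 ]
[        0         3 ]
λ = -4, 3

Solve det(X - λI) = 0. For a 2×2 matrix the characteristic equation is λ² - (trace)λ + det = 0.
trace(X) = a + d = -4 + 3 = -1.
det(X) = a*d - b*c = (-4)*(3) - (0)*(0) = -12 - 0 = -12.
Characteristic equation: λ² - (-1)λ + (-12) = 0.
Discriminant = (-1)² - 4*(-12) = 1 + 48 = 49.
λ = (-1 ± √49) / 2 = (-1 ± 7) / 2 = -4, 3.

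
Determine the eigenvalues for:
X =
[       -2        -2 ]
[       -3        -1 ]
λ = -4, 1

Solve det(X - λI) = 0. For a 2×2 matrix the characteristic equation is λ² - (trace)λ + det = 0.
trace(X) = a + d = -2 - 1 = -3.
det(X) = a*d - b*c = (-2)*(-1) - (-2)*(-3) = 2 - 6 = -4.
Characteristic equation: λ² - (-3)λ + (-4) = 0.
Discriminant = (-3)² - 4*(-4) = 9 + 16 = 25.
λ = (-3 ± √25) / 2 = (-3 ± 5) / 2 = -4, 1.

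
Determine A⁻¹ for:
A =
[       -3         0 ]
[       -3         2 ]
det(A) = -6
A⁻¹ =
[     -1/3         0 ]
[     -1/2       1/2 ]

For a 2×2 matrix A = [[a, b], [c, d]] with det(A) ≠ 0, A⁻¹ = (1/det(A)) * [[d, -b], [-c, a]].
det(A) = (-3)*(2) - (0)*(-3) = -6 - 0 = -6.
A⁻¹ = (1/-6) * [[2, 0], [3, -3]].
Dividing each entry by -6 and reducing:
A⁻¹ =
[     -1/3         0 ]
[     -1/2       1/2 ]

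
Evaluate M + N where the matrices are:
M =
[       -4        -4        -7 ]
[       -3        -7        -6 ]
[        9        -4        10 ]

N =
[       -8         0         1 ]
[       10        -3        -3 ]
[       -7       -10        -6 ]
M + N =
[      -12        -4        -6 ]
[        7       -10        -9 ]
[        2       -14         4 ]

Matrix addition is elementwise: (M+N)[i][j] = M[i][j] + N[i][j].
  (M+N)[0][0] = (-4) + (-8) = -12
  (M+N)[0][1] = (-4) + (0) = -4
  (M+N)[0][2] = (-7) + (1) = -6
  (M+N)[1][0] = (-3) + (10) = 7
  (M+N)[1][1] = (-7) + (-3) = -10
  (M+N)[1][2] = (-6) + (-3) = -9
  (M+N)[2][0] = (9) + (-7) = 2
  (M+N)[2][1] = (-4) + (-10) = -14
  (M+N)[2][2] = (10) + (-6) = 4
M + N =
[      -12        -4        -6 ]
[        7       -10        -9 ]
[        2       -14         4 ]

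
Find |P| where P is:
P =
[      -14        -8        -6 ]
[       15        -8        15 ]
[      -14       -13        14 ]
det(P) = 4040

Expand along row 0 (cofactor expansion): det(P) = a*(e*i - f*h) - b*(d*i - f*g) + c*(d*h - e*g), where the 3×3 is [[a, b, c], [d, e, f], [g, h, i]].
Minor M_00 = (-8)*(14) - (15)*(-13) = -112 + 195 = 83.
Minor M_01 = (15)*(14) - (15)*(-14) = 210 + 210 = 420.
Minor M_02 = (15)*(-13) - (-8)*(-14) = -195 - 112 = -307.
det(P) = (-14)*(83) - (-8)*(420) + (-6)*(-307) = -1162 + 3360 + 1842 = 4040.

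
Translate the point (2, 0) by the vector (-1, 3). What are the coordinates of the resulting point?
(1, 3)

Translation by (-1, 3):
x' = 2 + -1 = 1
y' = 0 + 3 = 3
Homogeneous matrix: [[1, 0, -1], [0, 1, 3], [0, 0, 1]]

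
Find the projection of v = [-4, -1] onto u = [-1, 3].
[-1/10, 3/10]

The projection of v onto u is proj_u(v) = ((v·u) / (u·u)) · u.
v·u = (-4)*(-1) + (-1)*(3) = 1.
u·u = (-1)*(-1) + (3)*(3) = 10.
coefficient = 1 / 10 = 1/10.
proj_u(v) = 1/10 · [-1, 3] = [-1/10, 3/10].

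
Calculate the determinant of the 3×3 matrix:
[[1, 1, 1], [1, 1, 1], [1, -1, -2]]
0

Expansion along first row:
det = 1·det([[1,1],[-1,-2]]) - 1·det([[1,1],[1,-2]]) + 1·det([[1,1],[1,-1]])
    = 1·(1·-2 - 1·-1) - 1·(1·-2 - 1·1) + 1·(1·-1 - 1·1)
    = 1·-1 - 1·-3 + 1·-2
    = -1 + 3 + -2 = 0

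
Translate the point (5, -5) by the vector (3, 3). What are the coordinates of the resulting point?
(8, -2)

Translation by (3, 3):
x' = 5 + 3 = 8
y' = -5 + 3 = -2
Homogeneous matrix: [[1, 0, 3], [0, 1, 3], [0, 0, 1]]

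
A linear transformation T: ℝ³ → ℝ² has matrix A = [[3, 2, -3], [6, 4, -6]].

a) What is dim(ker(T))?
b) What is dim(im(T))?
dim(ker) = 2, dim(im) = 1

Observe that row 2 = 2 × row 1 (so the rows are linearly dependent).
Thus rank(A) = 1 (only one linearly independent row).
dim(im(T)) = rank(A) = 1.
By the rank-nullity theorem applied to T: ℝ³ → ℝ², rank(A) + nullity(A) = 3 (the domain dimension), so dim(ker(T)) = 3 - 1 = 2.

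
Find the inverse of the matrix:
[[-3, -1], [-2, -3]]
[[-3/7, 1/7], [2/7, -3/7]]

For [[a,b],[c,d]], inverse = (1/det)·[[d,-b],[-c,a]]
det = -3·-3 - -1·-2 = 7
Inverse = (1/7)·[[-3, 1], [2, -3]]
        = [[-3/7, 1/7], [2/7, -3/7]]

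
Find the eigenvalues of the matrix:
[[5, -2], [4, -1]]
λ = 1 and λ = 3

Characteristic equation: det(A - λI) = 0
λ² - (trace)λ + (det) = 0
λ² - (4)λ + (3) = 0
λ² - 4λ + 3 = 0
Solving: λ = 1, 3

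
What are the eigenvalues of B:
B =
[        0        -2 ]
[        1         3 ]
λ = 1, 2

Solve det(B - λI) = 0. For a 2×2 matrix the characteristic equation is λ² - (trace)λ + det = 0.
trace(B) = a + d = 0 + 3 = 3.
det(B) = a*d - b*c = (0)*(3) - (-2)*(1) = 0 + 2 = 2.
Characteristic equation: λ² - (3)λ + (2) = 0.
Discriminant = (3)² - 4*(2) = 9 - 8 = 1.
λ = (3 ± √1) / 2 = (3 ± 1) / 2 = 1, 2.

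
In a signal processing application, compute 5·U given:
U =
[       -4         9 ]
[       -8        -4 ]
5U =
[      -20        45 ]
[      -40       -20 ]

Scalar multiplication is elementwise: (5U)[i][j] = 5 * U[i][j].
  (5U)[0][0] = 5 * (-4) = -20
  (5U)[0][1] = 5 * (9) = 45
  (5U)[1][0] = 5 * (-8) = -40
  (5U)[1][1] = 5 * (-4) = -20
5U =
[      -20        45 ]
[      -40       -20 ]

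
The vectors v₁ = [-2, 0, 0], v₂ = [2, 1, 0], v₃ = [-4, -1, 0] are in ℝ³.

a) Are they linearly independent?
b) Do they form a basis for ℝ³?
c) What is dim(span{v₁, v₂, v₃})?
Not independent, not a basis, dim(span) = 2

Check whether v₃ can be written as a linear combination of v₁ and v₂.
v₃ = (1)·v₁ + (-1)·v₂ = [-4, -1, 0], so the three vectors are linearly dependent.
Thus they do not form a basis for ℝ³, and dim(span{v₁, v₂, v₃}) = 2 (spanned by v₁ and v₂).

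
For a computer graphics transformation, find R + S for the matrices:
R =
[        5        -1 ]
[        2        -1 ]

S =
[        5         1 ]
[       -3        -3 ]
R + S =
[       10         0 ]
[       -1        -4 ]

Matrix addition is elementwise: (R+S)[i][j] = R[i][j] + S[i][j].
  (R+S)[0][0] = (5) + (5) = 10
  (R+S)[0][1] = (-1) + (1) = 0
  (R+S)[1][0] = (2) + (-3) = -1
  (R+S)[1][1] = (-1) + (-3) = -4
R + S =
[       10         0 ]
[       -1        -4 ]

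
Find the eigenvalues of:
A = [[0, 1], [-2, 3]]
λ = 1, 2

Solve det(A - λI) = 0. For a 2×2 matrix this is λ² - (trace)λ + det = 0.
trace(A) = 0 + 3 = 3.
det(A) = (0)*(3) - (1)*(-2) = 0 + 2 = 2.
Characteristic equation: λ² - (3)λ + (2) = 0.
Discriminant: (3)² - 4*(2) = 9 - 8 = 1.
Roots: λ = (3 ± √1) / 2 = 1, 2.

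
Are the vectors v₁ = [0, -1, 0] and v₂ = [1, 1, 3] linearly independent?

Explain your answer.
Yes, linearly independent

Two vectors are linearly dependent iff one is a scalar multiple of the other.
No single scalar k satisfies v₂ = k·v₁ (the ratios of corresponding entries disagree), so v₁ and v₂ are linearly independent.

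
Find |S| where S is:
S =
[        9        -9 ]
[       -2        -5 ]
det(S) = -63

For a 2×2 matrix [[a, b], [c, d]], det = a*d - b*c.
det(S) = (9)*(-5) - (-9)*(-2) = -45 - 18 = -63.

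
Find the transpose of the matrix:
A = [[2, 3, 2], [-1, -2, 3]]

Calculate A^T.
[[2, -1], [3, -2], [2, 3]]

The transpose sends entry (i,j) to (j,i); rows become columns.
Row 0 of A: [2, 3, 2] -> column 0 of A^T.
Row 1 of A: [-1, -2, 3] -> column 1 of A^T.
A^T = [[2, -1], [3, -2], [2, 3]]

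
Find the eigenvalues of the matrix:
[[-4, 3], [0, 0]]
λ = -4 and λ = 0

Characteristic equation: det(A - λI) = 0
λ² - (trace)λ + (det) = 0
λ² - (-4)λ + (0) = 0
λ² + 4λ + 0 = 0
Solving: λ = -4, 0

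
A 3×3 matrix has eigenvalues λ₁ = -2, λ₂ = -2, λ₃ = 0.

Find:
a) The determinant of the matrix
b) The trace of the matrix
det = 0, trace = -4

Two standard eigenvalue identities:
- det(A) equals the product of the eigenvalues (counted with multiplicity).
- trace(A) equals the sum of the eigenvalues.
det(A) = (-2)*(-2)*(0) = 0.
trace(A) = -2 - 2 + 0 = -4.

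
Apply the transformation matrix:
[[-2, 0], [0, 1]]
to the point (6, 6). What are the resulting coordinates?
(-12, 6)

Matrix multiplication:
[[-2, 0], [0, 1]] × [6, 6]ᵀ
= [-2×6 + 0×6, 0×6 + 1×6]ᵀ
= [-12.0000, 6.0000]ᵀ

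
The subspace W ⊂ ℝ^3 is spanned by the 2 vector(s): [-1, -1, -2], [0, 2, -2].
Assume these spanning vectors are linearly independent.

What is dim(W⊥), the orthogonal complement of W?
dim(W⊥) = 1

For any subspace W of ℝ^n, dim(W) + dim(W⊥) = n (the whole-space dimension).
Here the given 2 vectors are linearly independent, so dim(W) = 2.
Thus dim(W⊥) = n - dim(W) = 3 - 2 = 1.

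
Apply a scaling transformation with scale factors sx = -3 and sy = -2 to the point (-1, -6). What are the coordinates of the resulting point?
(3, 12)

Scaling matrix:
[[-3, 0], [0, -2]]
Result: (-1 × -3, -6 × -2) = (3, 12)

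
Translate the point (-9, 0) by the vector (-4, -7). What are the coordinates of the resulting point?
(-13, -7)

Translation by (-4, -7):
x' = -9 + -4 = -13
y' = 0 + -7 = -7
Homogeneous matrix: [[1, 0, -4], [0, 1, -7], [0, 0, 1]]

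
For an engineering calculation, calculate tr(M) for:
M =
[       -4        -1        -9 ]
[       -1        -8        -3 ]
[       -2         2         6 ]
tr(M) = -4 - 8 + 6 = -6

The trace of a square matrix is the sum of its diagonal entries.
Diagonal entries of M: M[0][0] = -4, M[1][1] = -8, M[2][2] = 6.
tr(M) = -4 - 8 + 6 = -6.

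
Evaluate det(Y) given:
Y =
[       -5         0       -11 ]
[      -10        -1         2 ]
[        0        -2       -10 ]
det(Y) = -290

Expand along row 0 (cofactor expansion): det(Y) = a*(e*i - f*h) - b*(d*i - f*g) + c*(d*h - e*g), where the 3×3 is [[a, b, c], [d, e, f], [g, h, i]].
Minor M_00 = (-1)*(-10) - (2)*(-2) = 10 + 4 = 14.
Minor M_01 = (-10)*(-10) - (2)*(0) = 100 - 0 = 100.
Minor M_02 = (-10)*(-2) - (-1)*(0) = 20 - 0 = 20.
det(Y) = (-5)*(14) - (0)*(100) + (-11)*(20) = -70 + 0 - 220 = -290.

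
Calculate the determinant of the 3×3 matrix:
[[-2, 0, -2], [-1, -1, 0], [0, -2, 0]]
-4

Expansion along first row:
det = -2·det([[-1,0],[-2,0]]) - 0·det([[-1,0],[0,0]]) + -2·det([[-1,-1],[0,-2]])
    = -2·(-1·0 - 0·-2) - 0·(-1·0 - 0·0) + -2·(-1·-2 - -1·0)
    = -2·0 - 0·0 + -2·2
    = 0 + 0 + -4 = -4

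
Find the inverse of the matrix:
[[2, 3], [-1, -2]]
[[2, 3], [-1, -2]]

For [[a,b],[c,d]], inverse = (1/det)·[[d,-b],[-c,a]]
det = 2·-2 - 3·-1 = -1
Inverse = (1/-1)·[[-2, -3], [1, 2]]
        = [[2, 3], [-1, -2]]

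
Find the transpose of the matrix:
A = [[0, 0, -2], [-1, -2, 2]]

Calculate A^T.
[[0, -1], [0, -2], [-2, 2]]

The transpose sends entry (i,j) to (j,i); rows become columns.
Row 0 of A: [0, 0, -2] -> column 0 of A^T.
Row 1 of A: [-1, -2, 2] -> column 1 of A^T.
A^T = [[0, -1], [0, -2], [-2, 2]]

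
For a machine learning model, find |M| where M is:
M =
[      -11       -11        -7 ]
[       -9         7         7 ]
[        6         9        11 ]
det(M) = -844

Expand along row 0 (cofactor expansion): det(M) = a*(e*i - f*h) - b*(d*i - f*g) + c*(d*h - e*g), where the 3×3 is [[a, b, c], [d, e, f], [g, h, i]].
Minor M_00 = (7)*(11) - (7)*(9) = 77 - 63 = 14.
Minor M_01 = (-9)*(11) - (7)*(6) = -99 - 42 = -141.
Minor M_02 = (-9)*(9) - (7)*(6) = -81 - 42 = -123.
det(M) = (-11)*(14) - (-11)*(-141) + (-7)*(-123) = -154 - 1551 + 861 = -844.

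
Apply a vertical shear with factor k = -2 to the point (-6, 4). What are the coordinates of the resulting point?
(-6, 16)

Shear matrix for vertical shear with factor k = -2:
[[1, 0], [-2, 1]]
Result: (-6, 4) → (-6, 16)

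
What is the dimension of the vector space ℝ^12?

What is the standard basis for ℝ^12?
Dimension = 12; standard basis = {e_1, e_2, e_3, …, e_12}

ℝ^12 is the space of 12-tuples of real numbers; its dimension is 12.
The standard basis consists of 12 vectors: e_1, e_2, e_3, …, e_12, where e_i is the vector with 1 in position i and 0 elsewhere.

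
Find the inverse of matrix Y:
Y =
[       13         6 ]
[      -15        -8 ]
det(Y) = -14
Y⁻¹ =
[      4/7       3/7 ]
[   -15/14    -13/14 ]

For a 2×2 matrix Y = [[a, b], [c, d]] with det(Y) ≠ 0, Y⁻¹ = (1/det(Y)) * [[d, -b], [-c, a]].
det(Y) = (13)*(-8) - (6)*(-15) = -104 + 90 = -14.
Y⁻¹ = (1/-14) * [[-8, -6], [15, 13]].
Dividing each entry by -14 and reducing:
Y⁻¹ =
[      4/7       3/7 ]
[   -15/14    -13/14 ]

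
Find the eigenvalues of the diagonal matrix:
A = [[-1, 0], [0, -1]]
λ₁ = -1, λ₂ = -1

The characteristic polynomial of A is det(A - λI) = (-1 - λ)(-1 - λ) = 0.
The roots are λ = -1 and λ = -1, so the eigenvalues are the diagonal entries.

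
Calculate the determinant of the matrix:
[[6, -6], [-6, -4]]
-60

For a 2×2 matrix [[a, b], [c, d]], det = ad - bc
det = (6)(-4) - (-6)(-6) = -24 - 36 = -60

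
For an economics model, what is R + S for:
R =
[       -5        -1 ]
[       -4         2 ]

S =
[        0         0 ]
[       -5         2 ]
R + S =
[       -5        -1 ]
[       -9         4 ]

Matrix addition is elementwise: (R+S)[i][j] = R[i][j] + S[i][j].
  (R+S)[0][0] = (-5) + (0) = -5
  (R+S)[0][1] = (-1) + (0) = -1
  (R+S)[1][0] = (-4) + (-5) = -9
  (R+S)[1][1] = (2) + (2) = 4
R + S =
[       -5        -1 ]
[       -9         4 ]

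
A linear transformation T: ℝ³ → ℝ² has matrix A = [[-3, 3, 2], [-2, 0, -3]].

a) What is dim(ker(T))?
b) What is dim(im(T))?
dim(ker) = 1, dim(im) = 2

The two rows are not scalar multiples of one another (no single k satisfies row 2 = k × row 1), so they are linearly independent.
Thus rank(A) = 2.
dim(im(T)) = rank(A) = 2.
By the rank-nullity theorem applied to T: ℝ³ → ℝ², rank(A) + nullity(A) = 3 (the domain dimension), so dim(ker(T)) = 3 - 2 = 1.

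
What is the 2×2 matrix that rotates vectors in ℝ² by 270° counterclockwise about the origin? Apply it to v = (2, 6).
R = [[0, 1], [-1, 0]]; R·v = (6, -2)

A counterclockwise rotation by angle θ in ℝ² has matrix R(θ) = [[cos θ, -sin θ], [sin θ, cos θ]].
For θ = 270°: cos θ = 0, sin θ = -1.
R(270°) = [[0, 1], [-1, 0]].
R·v = [0·2 + (1)·6, -1·2 + 0·6] = (6, -2).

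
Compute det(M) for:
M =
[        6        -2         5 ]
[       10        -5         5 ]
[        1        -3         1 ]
det(M) = -55

Expand along row 0 (cofactor expansion): det(M) = a*(e*i - f*h) - b*(d*i - f*g) + c*(d*h - e*g), where the 3×3 is [[a, b, c], [d, e, f], [g, h, i]].
Minor M_00 = (-5)*(1) - (5)*(-3) = -5 + 15 = 10.
Minor M_01 = (10)*(1) - (5)*(1) = 10 - 5 = 5.
Minor M_02 = (10)*(-3) - (-5)*(1) = -30 + 5 = -25.
det(M) = (6)*(10) - (-2)*(5) + (5)*(-25) = 60 + 10 - 125 = -55.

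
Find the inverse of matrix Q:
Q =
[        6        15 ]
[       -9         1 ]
det(Q) = 141
Q⁻¹ =
[    1/141     -5/47 ]
[     3/47      2/47 ]

For a 2×2 matrix Q = [[a, b], [c, d]] with det(Q) ≠ 0, Q⁻¹ = (1/det(Q)) * [[d, -b], [-c, a]].
det(Q) = (6)*(1) - (15)*(-9) = 6 + 135 = 141.
Q⁻¹ = (1/141) * [[1, -15], [9, 6]].
Dividing each entry by 141 and reducing:
Q⁻¹ =
[    1/141     -5/47 ]
[     3/47      2/47 ]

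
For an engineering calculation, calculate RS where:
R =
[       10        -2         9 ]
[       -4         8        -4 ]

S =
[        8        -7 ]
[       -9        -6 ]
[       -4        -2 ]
RS =
[       62       -76 ]
[      -88       -12 ]

Matrix multiplication: (RS)[i][j] = sum over k of R[i][k] * S[k][j].
  (RS)[0][0] = (10)*(8) + (-2)*(-9) + (9)*(-4) = 62
  (RS)[0][1] = (10)*(-7) + (-2)*(-6) + (9)*(-2) = -76
  (RS)[1][0] = (-4)*(8) + (8)*(-9) + (-4)*(-4) = -88
  (RS)[1][1] = (-4)*(-7) + (8)*(-6) + (-4)*(-2) = -12
RS =
[       62       -76 ]
[      -88       -12 ]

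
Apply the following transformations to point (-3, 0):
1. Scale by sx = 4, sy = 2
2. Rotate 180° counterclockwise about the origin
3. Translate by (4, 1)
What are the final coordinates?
(16, 1)

Step 1: Scale → (-12, 0)
Step 2: Rotate 180° → (12, 0)
Step 3: Translate → (16, 1)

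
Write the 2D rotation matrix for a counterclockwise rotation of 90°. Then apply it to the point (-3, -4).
R = [[0, -1], [1, 0]]; R·(-3, -4) = (4, -3)

Rotation matrix formula: R(θ) = [[cos θ, -sin θ], [sin θ, cos θ]]
For θ = 90°:
cos(90°) = 0
sin(90°) = 1
R = [[0, -1], [1, 0]]
Apply to (-3, -4): [0·-3 + (-1)·-4, 1·-3 + 0·-4] = (4, -3)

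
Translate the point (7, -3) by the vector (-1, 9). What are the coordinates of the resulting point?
(6, 6)

Translation by (-1, 9):
x' = 7 + -1 = 6
y' = -3 + 9 = 6
Homogeneous matrix: [[1, 0, -1], [0, 1, 9], [0, 0, 1]]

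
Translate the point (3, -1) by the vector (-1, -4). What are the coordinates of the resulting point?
(2, -5)

Translation by (-1, -4):
x' = 3 + -1 = 2
y' = -1 + -4 = -5
Homogeneous matrix: [[1, 0, -1], [0, 1, -4], [0, 0, 1]]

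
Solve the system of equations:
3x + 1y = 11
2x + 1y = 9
x = 2, y = 5

Use elimination (row reduction):
Equation 1: 3x + 1y = 11.
Equation 2: 2x + 1y = 9.
Multiply Eq1 by 2 and Eq2 by 3: 6x + 2y = 22;  6x + 3y = 27.
Subtract: (1)y = 5, so y = 5.
Back-substitute into Eq1: 3x + 1*(5) = 11, so x = 2.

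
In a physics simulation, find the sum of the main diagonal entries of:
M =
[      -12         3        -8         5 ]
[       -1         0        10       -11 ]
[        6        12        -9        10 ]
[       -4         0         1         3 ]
tr(M) = -12 + 0 - 9 + 3 = -18

The trace of a square matrix is the sum of its diagonal entries.
Diagonal entries of M: M[0][0] = -12, M[1][1] = 0, M[2][2] = -9, M[3][3] = 3.
tr(M) = -12 + 0 - 9 + 3 = -18.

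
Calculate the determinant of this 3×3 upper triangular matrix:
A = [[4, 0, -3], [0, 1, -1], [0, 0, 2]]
8

The determinant of a triangular matrix is the product of its diagonal entries (the off-diagonal entries above the diagonal do not affect it).
det(A) = (4) * (1) * (2) = 8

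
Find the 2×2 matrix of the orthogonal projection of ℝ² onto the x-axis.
[[1, 0], [0, 0]]

The orthogonal projection onto the line spanned by a nonzero vector u = (a, b) has matrix P = (u uᵀ) / (uᵀ u) = (1/(a² + b²)) · [[a², ab], [ab, b²]].
Here u = (1, 0), so a² + b² = 1 + 0 = 1.
P = (1/1) · [[1, 0], [0, 0]] = [[1, 0], [0, 0]].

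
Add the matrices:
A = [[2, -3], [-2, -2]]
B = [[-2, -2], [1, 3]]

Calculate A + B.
[[0, -5], [-1, 1]]

Add corresponding elements:
(2)+(-2)=0
(-3)+(-2)=-5
(-2)+(1)=-1
(-2)+(3)=1
A + B = [[0, -5], [-1, 1]]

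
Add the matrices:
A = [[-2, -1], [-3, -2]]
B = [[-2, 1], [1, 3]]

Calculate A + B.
[[-4, 0], [-2, 1]]

Add corresponding elements:
(-2)+(-2)=-4
(-1)+(1)=0
(-3)+(1)=-2
(-2)+(3)=1
A + B = [[-4, 0], [-2, 1]]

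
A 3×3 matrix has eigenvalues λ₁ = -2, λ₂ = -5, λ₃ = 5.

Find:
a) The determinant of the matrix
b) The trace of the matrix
det = 50, trace = -2

Two standard eigenvalue identities:
- det(A) equals the product of the eigenvalues (counted with multiplicity).
- trace(A) equals the sum of the eigenvalues.
det(A) = (-2)*(-5)*(5) = 50.
trace(A) = -2 - 5 + 5 = -2.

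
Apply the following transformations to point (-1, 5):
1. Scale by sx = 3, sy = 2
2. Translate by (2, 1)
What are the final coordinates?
(-1, 11)

Step 1: Scale (-1, 5) by (sx, sy) = (3, 2) → (-3, 10)
Step 2: Translate by (2, 1) → (-1, 11)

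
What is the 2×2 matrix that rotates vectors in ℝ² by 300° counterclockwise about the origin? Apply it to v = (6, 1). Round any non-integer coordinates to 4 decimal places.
R = [[1/2, √3/2], [-√3/2, 1/2]]; R·v = (3.8660, -4.6962)

A counterclockwise rotation by angle θ in ℝ² has matrix R(θ) = [[cos θ, -sin θ], [sin θ, cos θ]].
For θ = 300°: cos θ = 1/2, sin θ = -√3/2.
R(300°) = [[1/2, √3/2], [-√3/2, 1/2]].
R·v = [1/2·6 + (√3/2)·1, -√3/2·6 + 1/2·1] = (3.8660, -4.6962).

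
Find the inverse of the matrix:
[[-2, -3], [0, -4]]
[[-1/2, 3/8], [0, -1/4]]

For [[a,b],[c,d]], inverse = (1/det)·[[d,-b],[-c,a]]
det = -2·-4 - -3·0 = 8
Inverse = (1/8)·[[-4, 3], [0, -2]]
        = [[-1/2, 3/8], [0, -1/4]]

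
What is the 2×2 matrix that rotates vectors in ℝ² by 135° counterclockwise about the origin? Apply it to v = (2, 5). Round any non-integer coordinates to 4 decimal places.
R = [[-√2/2, -√2/2], [√2/2, -√2/2]]; R·v = (-4.9497, -2.1213)

A counterclockwise rotation by angle θ in ℝ² has matrix R(θ) = [[cos θ, -sin θ], [sin θ, cos θ]].
For θ = 135°: cos θ = -√2/2, sin θ = √2/2.
R(135°) = [[-√2/2, -√2/2], [√2/2, -√2/2]].
R·v = [-√2/2·2 + (-√2/2)·5, √2/2·2 + -√2/2·5] = (-4.9497, -2.1213).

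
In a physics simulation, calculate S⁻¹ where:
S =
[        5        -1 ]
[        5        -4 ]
det(S) = -15
S⁻¹ =
[     4/15     -1/15 ]
[      1/3      -1/3 ]

For a 2×2 matrix S = [[a, b], [c, d]] with det(S) ≠ 0, S⁻¹ = (1/det(S)) * [[d, -b], [-c, a]].
det(S) = (5)*(-4) - (-1)*(5) = -20 + 5 = -15.
S⁻¹ = (1/-15) * [[-4, 1], [-5, 5]].
Dividing each entry by -15 and reducing:
S⁻¹ =
[     4/15     -1/15 ]
[      1/3      -1/3 ]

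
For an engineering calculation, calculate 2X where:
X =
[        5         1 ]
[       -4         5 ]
2X =
[       10         2 ]
[       -8        10 ]

Scalar multiplication is elementwise: (2X)[i][j] = 2 * X[i][j].
  (2X)[0][0] = 2 * (5) = 10
  (2X)[0][1] = 2 * (1) = 2
  (2X)[1][0] = 2 * (-4) = -8
  (2X)[1][1] = 2 * (5) = 10
2X =
[       10         2 ]
[       -8        10 ]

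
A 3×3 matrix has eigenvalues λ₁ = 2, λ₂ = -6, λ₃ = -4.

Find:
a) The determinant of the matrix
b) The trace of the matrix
det = 48, trace = -8

Two standard eigenvalue identities:
- det(A) equals the product of the eigenvalues (counted with multiplicity).
- trace(A) equals the sum of the eigenvalues.
det(A) = (2)*(-6)*(-4) = 48.
trace(A) = 2 - 6 - 4 = -8.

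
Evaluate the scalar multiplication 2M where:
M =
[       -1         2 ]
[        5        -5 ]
2M =
[       -2         4 ]
[       10       -10 ]

Scalar multiplication is elementwise: (2M)[i][j] = 2 * M[i][j].
  (2M)[0][0] = 2 * (-1) = -2
  (2M)[0][1] = 2 * (2) = 4
  (2M)[1][0] = 2 * (5) = 10
  (2M)[1][1] = 2 * (-5) = -10
2M =
[       -2         4 ]
[       10       -10 ]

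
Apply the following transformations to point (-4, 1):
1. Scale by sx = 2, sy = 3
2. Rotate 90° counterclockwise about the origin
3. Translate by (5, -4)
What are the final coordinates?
(2, -12)

Step 1: Scale → (-8, 3)
Step 2: Rotate 90° → (-3, -8)
Step 3: Translate → (2, -12)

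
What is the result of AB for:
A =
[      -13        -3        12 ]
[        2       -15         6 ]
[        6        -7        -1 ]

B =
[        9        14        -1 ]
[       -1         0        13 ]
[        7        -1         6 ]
AB =
[      -30      -194        46 ]
[       75        22      -161 ]
[       54        85      -103 ]

Matrix multiplication: (AB)[i][j] = sum over k of A[i][k] * B[k][j].
  (AB)[0][0] = (-13)*(9) + (-3)*(-1) + (12)*(7) = -30
  (AB)[0][1] = (-13)*(14) + (-3)*(0) + (12)*(-1) = -194
  (AB)[0][2] = (-13)*(-1) + (-3)*(13) + (12)*(6) = 46
  (AB)[1][0] = (2)*(9) + (-15)*(-1) + (6)*(7) = 75
  (AB)[1][1] = (2)*(14) + (-15)*(0) + (6)*(-1) = 22
  (AB)[1][2] = (2)*(-1) + (-15)*(13) + (6)*(6) = -161
  (AB)[2][0] = (6)*(9) + (-7)*(-1) + (-1)*(7) = 54
  (AB)[2][1] = (6)*(14) + (-7)*(0) + (-1)*(-1) = 85
  (AB)[2][2] = (6)*(-1) + (-7)*(13) + (-1)*(6) = -103
AB =
[      -30      -194        46 ]
[       75        22      -161 ]
[       54        85      -103 ]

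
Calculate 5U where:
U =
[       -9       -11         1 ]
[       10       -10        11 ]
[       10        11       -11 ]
5U =
[      -45       -55         5 ]
[       50       -50        55 ]
[       50        55       -55 ]

Scalar multiplication is elementwise: (5U)[i][j] = 5 * U[i][j].
  (5U)[0][0] = 5 * (-9) = -45
  (5U)[0][1] = 5 * (-11) = -55
  (5U)[0][2] = 5 * (1) = 5
  (5U)[1][0] = 5 * (10) = 50
  (5U)[1][1] = 5 * (-10) = -50
  (5U)[1][2] = 5 * (11) = 55
  (5U)[2][0] = 5 * (10) = 50
  (5U)[2][1] = 5 * (11) = 55
  (5U)[2][2] = 5 * (-11) = -55
5U =
[      -45       -55         5 ]
[       50       -50        55 ]
[       50        55       -55 ]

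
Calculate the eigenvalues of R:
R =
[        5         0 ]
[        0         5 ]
λ = 5, 5

Solve det(R - λI) = 0. For a 2×2 matrix the characteristic equation is λ² - (trace)λ + det = 0.
trace(R) = a + d = 5 + 5 = 10.
det(R) = a*d - b*c = (5)*(5) - (0)*(0) = 25 - 0 = 25.
Characteristic equation: λ² - (10)λ + (25) = 0.
Discriminant = (10)² - 4*(25) = 100 - 100 = 0.
λ = (10 ± √0) / 2 = (10 ± 0) / 2 = 5, 5.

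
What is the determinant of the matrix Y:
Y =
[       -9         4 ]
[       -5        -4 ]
det(Y) = 56

For a 2×2 matrix [[a, b], [c, d]], det = a*d - b*c.
det(Y) = (-9)*(-4) - (4)*(-5) = 36 + 20 = 56.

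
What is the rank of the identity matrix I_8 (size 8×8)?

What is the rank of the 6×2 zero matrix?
rank(I_8) = 8, rank(0) = 0

The identity I_8 has 8 columns that are the standard basis vectors e_1, …, e_8. These are linearly independent, so all 8 columns are pivots and rank(I_8) = 8.
The 6×2 zero matrix has every entry zero, so every row is the zero row and there are no pivots; rank(0) = 0.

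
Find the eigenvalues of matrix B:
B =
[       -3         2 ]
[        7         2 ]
λ = -5, 4

Solve det(B - λI) = 0. For a 2×2 matrix the characteristic equation is λ² - (trace)λ + det = 0.
trace(B) = a + d = -3 + 2 = -1.
det(B) = a*d - b*c = (-3)*(2) - (2)*(7) = -6 - 14 = -20.
Characteristic equation: λ² - (-1)λ + (-20) = 0.
Discriminant = (-1)² - 4*(-20) = 1 + 80 = 81.
λ = (-1 ± √81) / 2 = (-1 ± 9) / 2 = -5, 4.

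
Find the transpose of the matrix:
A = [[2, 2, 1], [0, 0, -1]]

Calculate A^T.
[[2, 0], [2, 0], [1, -1]]

The transpose sends entry (i,j) to (j,i); rows become columns.
Row 0 of A: [2, 2, 1] -> column 0 of A^T.
Row 1 of A: [0, 0, -1] -> column 1 of A^T.
A^T = [[2, 0], [2, 0], [1, -1]]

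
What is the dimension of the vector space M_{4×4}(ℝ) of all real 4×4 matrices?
Dimension = 16

A real 4×4 matrix is determined by its 4·4 = 16 independent entries.
A standard basis is {E_ij : 1 ≤ i ≤ 4, 1 ≤ j ≤ 4}, where E_ij has a 1 in position (i, j) and 0 elsewhere — there are 16 such matrices, and they are linearly independent and span M_{4×4}(ℝ).
Therefore dim(M_{4×4}(ℝ)) = 16.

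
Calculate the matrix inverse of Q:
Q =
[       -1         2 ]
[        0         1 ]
det(Q) = -1
Q⁻¹ =
[       -1         2 ]
[        0         1 ]

For a 2×2 matrix Q = [[a, b], [c, d]] with det(Q) ≠ 0, Q⁻¹ = (1/det(Q)) * [[d, -b], [-c, a]].
det(Q) = (-1)*(1) - (2)*(0) = -1 - 0 = -1.
Q⁻¹ = (1/-1) * [[1, -2], [0, -1]].
Dividing each entry by -1 and reducing:
Q⁻¹ =
[       -1         2 ]
[        0         1 ]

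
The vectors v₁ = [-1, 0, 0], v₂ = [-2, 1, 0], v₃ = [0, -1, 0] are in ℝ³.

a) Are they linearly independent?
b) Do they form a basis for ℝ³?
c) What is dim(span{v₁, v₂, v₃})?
Not independent, not a basis, dim(span) = 2

Check whether v₃ can be written as a linear combination of v₁ and v₂.
v₃ = (2)·v₁ + (-1)·v₂ = [0, -1, 0], so the three vectors are linearly dependent.
Thus they do not form a basis for ℝ³, and dim(span{v₁, v₂, v₃}) = 2 (spanned by v₁ and v₂).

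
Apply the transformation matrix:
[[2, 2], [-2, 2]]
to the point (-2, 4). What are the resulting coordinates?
(4, 12)

Matrix multiplication:
[[2, 2], [-2, 2]] × [-2, 4]ᵀ
= [2×-2 + 2×4, -2×-2 + 2×4]ᵀ
= [4.0000, 12.0000]ᵀ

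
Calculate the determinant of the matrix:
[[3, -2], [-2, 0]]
-4

For a 2×2 matrix [[a, b], [c, d]], det = ad - bc
det = (3)(0) - (-2)(-2) = 0 - 4 = -4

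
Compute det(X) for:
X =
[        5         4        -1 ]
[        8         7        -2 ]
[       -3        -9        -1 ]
det(X) = -18

Expand along row 0 (cofactor expansion): det(X) = a*(e*i - f*h) - b*(d*i - f*g) + c*(d*h - e*g), where the 3×3 is [[a, b, c], [d, e, f], [g, h, i]].
Minor M_00 = (7)*(-1) - (-2)*(-9) = -7 - 18 = -25.
Minor M_01 = (8)*(-1) - (-2)*(-3) = -8 - 6 = -14.
Minor M_02 = (8)*(-9) - (7)*(-3) = -72 + 21 = -51.
det(X) = (5)*(-25) - (4)*(-14) + (-1)*(-51) = -125 + 56 + 51 = -18.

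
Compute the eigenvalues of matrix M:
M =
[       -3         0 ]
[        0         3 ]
λ = -3, 3

Solve det(M - λI) = 0. For a 2×2 matrix the characteristic equation is λ² - (trace)λ + det = 0.
trace(M) = a + d = -3 + 3 = 0.
det(M) = a*d - b*c = (-3)*(3) - (0)*(0) = -9 - 0 = -9.
Characteristic equation: λ² - (0)λ + (-9) = 0.
Discriminant = (0)² - 4*(-9) = 0 + 36 = 36.
λ = (0 ± √36) / 2 = (0 ± 6) / 2 = -3, 3.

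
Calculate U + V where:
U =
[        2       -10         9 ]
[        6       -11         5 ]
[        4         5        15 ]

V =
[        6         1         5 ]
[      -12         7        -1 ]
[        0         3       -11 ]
U + V =
[        8        -9        14 ]
[       -6        -4         4 ]
[        4         8         4 ]

Matrix addition is elementwise: (U+V)[i][j] = U[i][j] + V[i][j].
  (U+V)[0][0] = (2) + (6) = 8
  (U+V)[0][1] = (-10) + (1) = -9
  (U+V)[0][2] = (9) + (5) = 14
  (U+V)[1][0] = (6) + (-12) = -6
  (U+V)[1][1] = (-11) + (7) = -4
  (U+V)[1][2] = (5) + (-1) = 4
  (U+V)[2][0] = (4) + (0) = 4
  (U+V)[2][1] = (5) + (3) = 8
  (U+V)[2][2] = (15) + (-11) = 4
U + V =
[        8        -9        14 ]
[       -6        -4         4 ]
[        4         8         4 ]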